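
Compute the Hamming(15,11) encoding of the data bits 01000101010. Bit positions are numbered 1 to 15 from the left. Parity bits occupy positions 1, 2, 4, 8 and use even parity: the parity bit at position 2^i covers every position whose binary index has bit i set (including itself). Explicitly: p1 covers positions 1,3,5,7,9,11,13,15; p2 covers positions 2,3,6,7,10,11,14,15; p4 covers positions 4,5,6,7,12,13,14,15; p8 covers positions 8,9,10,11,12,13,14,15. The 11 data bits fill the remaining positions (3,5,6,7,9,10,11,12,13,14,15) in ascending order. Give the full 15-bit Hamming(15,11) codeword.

100110010101010

Place data bits at non-power-of-two positions: b3=0, b5=1, b6=0, b7=0, b9=0, b10=1, b11=0, b12=1, b13=0, b14=1, b15=0.
p1 = XOR of data positions {3,5,7,9,11,13,15} = 0⊕1⊕0⊕0⊕0⊕0⊕0 = 1
p2 = XOR of data positions {3,6,7,10,11,14,15} = 0⊕0⊕0⊕1⊕0⊕1⊕0 = 0
p4 = XOR of data positions {5,6,7,12,13,14,15} = 1⊕0⊕0⊕1⊕0⊕1⊕0 = 1
p8 = XOR of data positions {9,10,11,12,13,14,15} = 0⊕1⊕0⊕1⊕0⊕1⊕0 = 1
Codeword b1..b15 = 100110010101010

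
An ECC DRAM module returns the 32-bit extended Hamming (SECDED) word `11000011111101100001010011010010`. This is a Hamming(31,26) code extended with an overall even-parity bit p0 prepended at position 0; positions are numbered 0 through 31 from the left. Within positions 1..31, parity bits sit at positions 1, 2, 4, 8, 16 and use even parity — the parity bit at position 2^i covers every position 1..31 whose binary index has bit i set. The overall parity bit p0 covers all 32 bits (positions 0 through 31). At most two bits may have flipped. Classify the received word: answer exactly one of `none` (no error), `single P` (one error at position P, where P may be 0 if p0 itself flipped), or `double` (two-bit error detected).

s1: b1⊕b3⊕b5⊕b7⊕b9⊕b11⊕b13⊕b15⊕b17⊕b19⊕b21⊕b23⊕b25⊕b27⊕b29⊕b31 = 1⊕0⊕0⊕1⊕1⊕1⊕1⊕0⊕0⊕1⊕1⊕0⊕1⊕1⊕0⊕0 = 1
s2: b2⊕b3⊕b6⊕b7⊕b10⊕b11⊕b14⊕b15⊕b18⊕b19⊕b22⊕b23⊕b26⊕b27⊕b30⊕b31 = 0⊕0⊕1⊕1⊕1⊕1⊕1⊕0⊕0⊕1⊕0⊕0⊕0⊕1⊕1⊕0 = 0
s4: b4⊕b5⊕b6⊕b7⊕b12⊕b13⊕b14⊕b15⊕b20⊕b21⊕b22⊕b23⊕b28⊕b29⊕b30⊕b31 = 0⊕0⊕1⊕1⊕0⊕1⊕1⊕0⊕0⊕1⊕0⊕0⊕0⊕0⊕1⊕0 = 0
s8: b8⊕b9⊕b10⊕b11⊕b12⊕b13⊕b14⊕b15⊕b24⊕b25⊕b26⊕b27⊕b28⊕b29⊕b30⊕b31 = 1⊕1⊕1⊕1⊕0⊕1⊕1⊕0⊕1⊕1⊕0⊕1⊕0⊕0⊕1⊕0 = 0
s16: b16⊕b17⊕b18⊕b19⊕b20⊕b21⊕b22⊕b23⊕b24⊕b25⊕b26⊕b27⊕b28⊕b29⊕b30⊕b31 = 0⊕0⊕0⊕1⊕0⊕1⊕0⊕0⊕1⊕1⊕0⊕1⊕0⊕0⊕1⊕0 = 0
Syndrome (s16...s1) = 00001 → position 1.
Overall parity (XOR of all 32 bits, including p0): 1⊕1⊕0⊕0⊕0⊕0⊕1⊕1⊕1⊕1⊕1⊕1⊕0⊕1⊕1⊕0⊕0⊕0⊕0⊕1⊕0⊕1⊕0⊕0⊕1⊕1⊕0⊕1⊕0⊕0⊕1⊕0 = 0
Overall=0, syndrome position=1 → double-bit error detected (uncorrectable).

double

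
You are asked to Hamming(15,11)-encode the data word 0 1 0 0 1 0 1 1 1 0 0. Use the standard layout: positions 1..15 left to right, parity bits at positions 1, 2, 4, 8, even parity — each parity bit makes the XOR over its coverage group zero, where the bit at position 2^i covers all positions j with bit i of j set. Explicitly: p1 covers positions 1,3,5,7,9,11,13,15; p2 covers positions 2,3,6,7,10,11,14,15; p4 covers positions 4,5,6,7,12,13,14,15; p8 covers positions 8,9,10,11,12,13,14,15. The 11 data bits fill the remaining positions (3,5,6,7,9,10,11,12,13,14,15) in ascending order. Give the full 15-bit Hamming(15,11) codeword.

010110001011100

Place data bits at non-power-of-two positions: b3=0, b5=1, b6=0, b7=0, b9=1, b10=0, b11=1, b12=1, b13=1, b14=0, b15=0.
p1 = XOR of data positions {3,5,7,9,11,13,15} = 0⊕1⊕0⊕1⊕1⊕1⊕0 = 0
p2 = XOR of data positions {3,6,7,10,11,14,15} = 0⊕0⊕0⊕0⊕1⊕0⊕0 = 1
p4 = XOR of data positions {5,6,7,12,13,14,15} = 1⊕0⊕0⊕1⊕1⊕0⊕0 = 1
p8 = XOR of data positions {9,10,11,12,13,14,15} = 1⊕0⊕1⊕1⊕1⊕0⊕0 = 0
Codeword b1..b15 = 010110001011100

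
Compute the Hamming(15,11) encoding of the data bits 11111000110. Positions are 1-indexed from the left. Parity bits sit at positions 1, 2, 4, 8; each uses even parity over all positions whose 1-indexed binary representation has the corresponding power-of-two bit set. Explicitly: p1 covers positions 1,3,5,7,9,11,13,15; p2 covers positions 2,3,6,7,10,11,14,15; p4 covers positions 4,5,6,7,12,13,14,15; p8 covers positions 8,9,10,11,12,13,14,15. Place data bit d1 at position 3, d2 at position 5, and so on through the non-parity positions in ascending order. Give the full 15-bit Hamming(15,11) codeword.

Place data bits at non-power-of-two positions: b3=1, b5=1, b6=1, b7=1, b9=1, b10=0, b11=0, b12=0, b13=1, b14=1, b15=0.
p1 = XOR of data positions {3,5,7,9,11,13,15} = 1⊕1⊕1⊕1⊕0⊕1⊕0 = 1
p2 = XOR of data positions {3,6,7,10,11,14,15} = 1⊕1⊕1⊕0⊕0⊕1⊕0 = 0
p4 = XOR of data positions {5,6,7,12,13,14,15} = 1⊕1⊕1⊕0⊕1⊕1⊕0 = 1
p8 = XOR of data positions {9,10,11,12,13,14,15} = 1⊕0⊕0⊕0⊕1⊕1⊕0 = 1
Codeword b1..b15 = 101111111000110

101111111000110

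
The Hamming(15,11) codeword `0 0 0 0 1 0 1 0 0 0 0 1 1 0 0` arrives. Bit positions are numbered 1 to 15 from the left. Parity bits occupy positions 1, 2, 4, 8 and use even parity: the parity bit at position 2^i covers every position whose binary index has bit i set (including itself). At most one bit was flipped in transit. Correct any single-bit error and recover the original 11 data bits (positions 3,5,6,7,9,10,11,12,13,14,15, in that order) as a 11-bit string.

11010001100

s1: b1⊕b3⊕b5⊕b7⊕b9⊕b11⊕b13⊕b15 = 0⊕0⊕1⊕1⊕0⊕0⊕1⊕0 = 1
s2: b2⊕b3⊕b6⊕b7⊕b10⊕b11⊕b14⊕b15 = 0⊕0⊕0⊕1⊕0⊕0⊕0⊕0 = 1
s4: b4⊕b5⊕b6⊕b7⊕b12⊕b13⊕b14⊕b15 = 0⊕1⊕0⊕1⊕1⊕1⊕0⊕0 = 0
s8: b8⊕b9⊕b10⊕b11⊕b12⊕b13⊕b14⊕b15 = 0⊕0⊕0⊕0⊕1⊕1⊕0⊕0 = 0
Syndrome (s8...s1) = 0011 → position 3.
Flip bit 3: corrected codeword = 001010100001100
Data bits at positions 3,5,6,7,9,10,11,12,13,14,15: 11010001100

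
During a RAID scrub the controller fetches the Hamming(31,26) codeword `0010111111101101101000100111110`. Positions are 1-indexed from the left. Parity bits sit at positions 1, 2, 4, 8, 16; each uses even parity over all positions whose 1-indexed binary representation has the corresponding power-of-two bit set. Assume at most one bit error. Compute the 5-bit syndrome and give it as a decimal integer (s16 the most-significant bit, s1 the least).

s1: b1⊕b3⊕b5⊕b7⊕b9⊕b11⊕b13⊕b15⊕b17⊕b19⊕b21⊕b23⊕b25⊕b27⊕b29⊕b31 = 0⊕1⊕1⊕1⊕1⊕1⊕1⊕0⊕1⊕1⊕0⊕1⊕0⊕1⊕1⊕0 = 1
s2: b2⊕b3⊕b6⊕b7⊕b10⊕b11⊕b14⊕b15⊕b18⊕b19⊕b22⊕b23⊕b26⊕b27⊕b30⊕b31 = 0⊕1⊕1⊕1⊕1⊕1⊕1⊕0⊕0⊕1⊕0⊕1⊕1⊕1⊕1⊕0 = 1
s4: b4⊕b5⊕b6⊕b7⊕b12⊕b13⊕b14⊕b15⊕b20⊕b21⊕b22⊕b23⊕b28⊕b29⊕b30⊕b31 = 0⊕1⊕1⊕1⊕0⊕1⊕1⊕0⊕0⊕0⊕0⊕1⊕1⊕1⊕1⊕0 = 1
s8: b8⊕b9⊕b10⊕b11⊕b12⊕b13⊕b14⊕b15⊕b24⊕b25⊕b26⊕b27⊕b28⊕b29⊕b30⊕b31 = 1⊕1⊕1⊕1⊕0⊕1⊕1⊕0⊕0⊕0⊕1⊕1⊕1⊕1⊕1⊕0 = 1
s16: b16⊕b17⊕b18⊕b19⊕b20⊕b21⊕b22⊕b23⊕b24⊕b25⊕b26⊕b27⊕b28⊕b29⊕b30⊕b31 = 1⊕1⊕0⊕1⊕0⊕0⊕0⊕1⊕0⊕0⊕1⊕1⊕1⊕1⊕1⊕0 = 1
Syndrome (s16...s1) = 11111 → position 31.

31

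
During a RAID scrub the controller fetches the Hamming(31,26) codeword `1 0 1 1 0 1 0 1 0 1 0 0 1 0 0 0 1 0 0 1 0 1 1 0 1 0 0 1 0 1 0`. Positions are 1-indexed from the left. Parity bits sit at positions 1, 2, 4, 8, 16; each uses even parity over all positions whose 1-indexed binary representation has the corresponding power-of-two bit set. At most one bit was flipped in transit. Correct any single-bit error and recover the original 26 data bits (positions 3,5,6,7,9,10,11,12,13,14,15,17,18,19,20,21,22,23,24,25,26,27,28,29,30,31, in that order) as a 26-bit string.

10100100100100101101001010

s1: b1⊕b3⊕b5⊕b7⊕b9⊕b11⊕b13⊕b15⊕b17⊕b19⊕b21⊕b23⊕b25⊕b27⊕b29⊕b31 = 1⊕1⊕0⊕0⊕0⊕0⊕1⊕0⊕1⊕0⊕0⊕1⊕1⊕0⊕0⊕0 = 0
s2: b2⊕b3⊕b6⊕b7⊕b10⊕b11⊕b14⊕b15⊕b18⊕b19⊕b22⊕b23⊕b26⊕b27⊕b30⊕b31 = 0⊕1⊕1⊕0⊕1⊕0⊕0⊕0⊕0⊕0⊕1⊕1⊕0⊕0⊕1⊕0 = 0
s4: b4⊕b5⊕b6⊕b7⊕b12⊕b13⊕b14⊕b15⊕b20⊕b21⊕b22⊕b23⊕b28⊕b29⊕b30⊕b31 = 1⊕0⊕1⊕0⊕0⊕1⊕0⊕0⊕1⊕0⊕1⊕1⊕1⊕0⊕1⊕0 = 0
s8: b8⊕b9⊕b10⊕b11⊕b12⊕b13⊕b14⊕b15⊕b24⊕b25⊕b26⊕b27⊕b28⊕b29⊕b30⊕b31 = 1⊕0⊕1⊕0⊕0⊕1⊕0⊕0⊕0⊕1⊕0⊕0⊕1⊕0⊕1⊕0 = 0
s16: b16⊕b17⊕b18⊕b19⊕b20⊕b21⊕b22⊕b23⊕b24⊕b25⊕b26⊕b27⊕b28⊕b29⊕b30⊕b31 = 0⊕1⊕0⊕0⊕1⊕0⊕1⊕1⊕0⊕1⊕0⊕0⊕1⊕0⊕1⊕0 = 1
Syndrome (s16...s1) = 10000 → position 16.
Flip bit 16: corrected codeword = 1011010101001001100101101001010
Data bits at positions 3,5,6,7,9,10,11,12,13,14,15,17,18,19,20,21,22,23,24,25,26,27,28,29,30,31: 10100100100100101101001010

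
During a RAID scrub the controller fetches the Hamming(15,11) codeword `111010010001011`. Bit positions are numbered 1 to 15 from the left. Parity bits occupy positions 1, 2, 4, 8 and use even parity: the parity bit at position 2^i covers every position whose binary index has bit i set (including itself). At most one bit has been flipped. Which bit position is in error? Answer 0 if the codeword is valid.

s1: b1⊕b3⊕b5⊕b7⊕b9⊕b11⊕b13⊕b15 = 1⊕1⊕1⊕0⊕0⊕0⊕0⊕1 = 0
s2: b2⊕b3⊕b6⊕b7⊕b10⊕b11⊕b14⊕b15 = 1⊕1⊕0⊕0⊕0⊕0⊕1⊕1 = 0
s4: b4⊕b5⊕b6⊕b7⊕b12⊕b13⊕b14⊕b15 = 0⊕1⊕0⊕0⊕1⊕0⊕1⊕1 = 0
s8: b8⊕b9⊕b10⊕b11⊕b12⊕b13⊕b14⊕b15 = 1⊕0⊕0⊕0⊕1⊕0⊕1⊕1 = 0
Syndrome (s8...s1) = 0000 → position 0 (no error).

0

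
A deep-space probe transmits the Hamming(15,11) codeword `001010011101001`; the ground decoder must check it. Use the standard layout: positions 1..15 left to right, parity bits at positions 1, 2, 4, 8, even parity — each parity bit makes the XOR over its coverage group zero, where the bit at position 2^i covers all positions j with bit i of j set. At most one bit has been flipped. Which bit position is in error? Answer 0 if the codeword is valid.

14

s1: b1⊕b3⊕b5⊕b7⊕b9⊕b11⊕b13⊕b15 = 0⊕1⊕1⊕0⊕1⊕0⊕0⊕1 = 0
s2: b2⊕b3⊕b6⊕b7⊕b10⊕b11⊕b14⊕b15 = 0⊕1⊕0⊕0⊕1⊕0⊕0⊕1 = 1
s4: b4⊕b5⊕b6⊕b7⊕b12⊕b13⊕b14⊕b15 = 0⊕1⊕0⊕0⊕1⊕0⊕0⊕1 = 1
s8: b8⊕b9⊕b10⊕b11⊕b12⊕b13⊕b14⊕b15 = 1⊕1⊕1⊕0⊕1⊕0⊕0⊕1 = 1
Syndrome (s8...s1) = 1110 → position 14.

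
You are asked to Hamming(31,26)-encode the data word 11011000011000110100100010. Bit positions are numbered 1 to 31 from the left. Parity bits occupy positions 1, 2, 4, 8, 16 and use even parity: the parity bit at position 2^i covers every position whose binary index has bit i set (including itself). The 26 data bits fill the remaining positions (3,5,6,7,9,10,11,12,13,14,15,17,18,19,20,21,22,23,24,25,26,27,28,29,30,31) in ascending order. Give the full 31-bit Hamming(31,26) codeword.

Place data bits at non-power-of-two positions: b3=1, b5=1, b6=0, b7=1, b9=1, b10=0, b11=0, b12=0, b13=0, b14=1, b15=1, b17=0, b18=0, b19=0, b20=1, b21=1, b22=0, b23=1, b24=0, b25=0, b26=1, b27=0, b28=0, b29=0, b30=1, b31=0.
p1 = XOR of data positions {3,5,7,9,11,13,15,17,19,21,23,25,27,29,31} = 1⊕1⊕1⊕1⊕0⊕0⊕1⊕0⊕0⊕1⊕1⊕0⊕0⊕0⊕0 = 1
p2 = XOR of data positions {3,6,7,10,11,14,15,18,19,22,23,26,27,30,31} = 1⊕0⊕1⊕0⊕0⊕1⊕1⊕0⊕0⊕0⊕1⊕1⊕0⊕1⊕0 = 1
p4 = XOR of data positions {5,6,7,12,13,14,15,20,21,22,23,28,29,30,31} = 1⊕0⊕1⊕0⊕0⊕1⊕1⊕1⊕1⊕0⊕1⊕0⊕0⊕1⊕0 = 0
p8 = XOR of data positions {9,10,11,12,13,14,15,24,25,26,27,28,29,30,31} = 1⊕0⊕0⊕0⊕0⊕1⊕1⊕0⊕0⊕1⊕0⊕0⊕0⊕1⊕0 = 1
p16 = XOR of data positions {17,18,19,20,21,22,23,24,25,26,27,28,29,30,31} = 0⊕0⊕0⊕1⊕1⊕0⊕1⊕0⊕0⊕1⊕0⊕0⊕0⊕1⊕0 = 1
Codeword b1..b31 = 1110101110000111000110100100010

1110101110000111000110100100010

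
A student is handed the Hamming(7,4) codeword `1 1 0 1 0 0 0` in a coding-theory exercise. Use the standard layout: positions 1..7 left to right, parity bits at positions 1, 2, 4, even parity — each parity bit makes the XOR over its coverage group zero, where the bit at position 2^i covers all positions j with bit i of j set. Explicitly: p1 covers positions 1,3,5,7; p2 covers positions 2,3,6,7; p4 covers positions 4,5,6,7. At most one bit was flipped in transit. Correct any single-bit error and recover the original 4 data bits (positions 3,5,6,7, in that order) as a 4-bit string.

s1: b1⊕b3⊕b5⊕b7 = 1⊕0⊕0⊕0 = 1
s2: b2⊕b3⊕b6⊕b7 = 1⊕0⊕0⊕0 = 1
s4: b4⊕b5⊕b6⊕b7 = 1⊕0⊕0⊕0 = 1
Syndrome (s4...s1) = 111 → position 7.
Flip bit 7: corrected codeword = 1101001
Data bits at positions 3,5,6,7: 0001

0001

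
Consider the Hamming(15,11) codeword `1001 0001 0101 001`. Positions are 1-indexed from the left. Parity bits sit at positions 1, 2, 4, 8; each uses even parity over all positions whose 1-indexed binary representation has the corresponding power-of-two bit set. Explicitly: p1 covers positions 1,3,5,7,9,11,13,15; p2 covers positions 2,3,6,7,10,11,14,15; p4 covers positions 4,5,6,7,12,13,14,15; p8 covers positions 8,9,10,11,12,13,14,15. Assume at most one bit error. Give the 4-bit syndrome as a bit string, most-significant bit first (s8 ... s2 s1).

s1: b1⊕b3⊕b5⊕b7⊕b9⊕b11⊕b13⊕b15 = 1⊕0⊕0⊕0⊕0⊕0⊕0⊕1 = 0
s2: b2⊕b3⊕b6⊕b7⊕b10⊕b11⊕b14⊕b15 = 0⊕0⊕0⊕0⊕1⊕0⊕0⊕1 = 0
s4: b4⊕b5⊕b6⊕b7⊕b12⊕b13⊕b14⊕b15 = 1⊕0⊕0⊕0⊕1⊕0⊕0⊕1 = 1
s8: b8⊕b9⊕b10⊕b11⊕b12⊕b13⊕b14⊕b15 = 1⊕0⊕1⊕0⊕1⊕0⊕0⊕1 = 0
Syndrome (s8...s1) = 0100 → position 4.

0100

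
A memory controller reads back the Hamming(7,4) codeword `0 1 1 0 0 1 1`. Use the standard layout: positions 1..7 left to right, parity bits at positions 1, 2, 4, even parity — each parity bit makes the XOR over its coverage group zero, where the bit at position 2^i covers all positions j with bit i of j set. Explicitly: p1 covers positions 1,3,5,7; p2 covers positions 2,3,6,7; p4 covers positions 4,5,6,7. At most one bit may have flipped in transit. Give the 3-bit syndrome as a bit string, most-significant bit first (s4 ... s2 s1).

000

s1: b1⊕b3⊕b5⊕b7 = 0⊕1⊕0⊕1 = 0
s2: b2⊕b3⊕b6⊕b7 = 1⊕1⊕1⊕1 = 0
s4: b4⊕b5⊕b6⊕b7 = 0⊕0⊕1⊕1 = 0
Syndrome (s4...s1) = 000 → position 0 (no error).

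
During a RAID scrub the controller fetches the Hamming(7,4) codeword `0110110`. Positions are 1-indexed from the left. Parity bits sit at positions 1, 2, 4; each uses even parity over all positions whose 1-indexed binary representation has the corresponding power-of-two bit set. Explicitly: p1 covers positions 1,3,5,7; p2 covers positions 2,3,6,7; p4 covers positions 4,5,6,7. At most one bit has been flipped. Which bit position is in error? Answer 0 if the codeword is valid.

s1: b1⊕b3⊕b5⊕b7 = 0⊕1⊕1⊕0 = 0
s2: b2⊕b3⊕b6⊕b7 = 1⊕1⊕1⊕0 = 1
s4: b4⊕b5⊕b6⊕b7 = 0⊕1⊕1⊕0 = 0
Syndrome (s4...s1) = 010 → position 2.

2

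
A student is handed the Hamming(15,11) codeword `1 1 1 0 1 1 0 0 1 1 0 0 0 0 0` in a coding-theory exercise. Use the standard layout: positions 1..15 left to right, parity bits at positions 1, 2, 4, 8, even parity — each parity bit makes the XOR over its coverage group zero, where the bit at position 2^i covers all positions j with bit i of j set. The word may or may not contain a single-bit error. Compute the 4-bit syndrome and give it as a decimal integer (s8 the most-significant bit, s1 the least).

s1: b1⊕b3⊕b5⊕b7⊕b9⊕b11⊕b13⊕b15 = 1⊕1⊕1⊕0⊕1⊕0⊕0⊕0 = 0
s2: b2⊕b3⊕b6⊕b7⊕b10⊕b11⊕b14⊕b15 = 1⊕1⊕1⊕0⊕1⊕0⊕0⊕0 = 0
s4: b4⊕b5⊕b6⊕b7⊕b12⊕b13⊕b14⊕b15 = 0⊕1⊕1⊕0⊕0⊕0⊕0⊕0 = 0
s8: b8⊕b9⊕b10⊕b11⊕b12⊕b13⊕b14⊕b15 = 0⊕1⊕1⊕0⊕0⊕0⊕0⊕0 = 0
Syndrome (s8...s1) = 0000 → position 0 (no error).

0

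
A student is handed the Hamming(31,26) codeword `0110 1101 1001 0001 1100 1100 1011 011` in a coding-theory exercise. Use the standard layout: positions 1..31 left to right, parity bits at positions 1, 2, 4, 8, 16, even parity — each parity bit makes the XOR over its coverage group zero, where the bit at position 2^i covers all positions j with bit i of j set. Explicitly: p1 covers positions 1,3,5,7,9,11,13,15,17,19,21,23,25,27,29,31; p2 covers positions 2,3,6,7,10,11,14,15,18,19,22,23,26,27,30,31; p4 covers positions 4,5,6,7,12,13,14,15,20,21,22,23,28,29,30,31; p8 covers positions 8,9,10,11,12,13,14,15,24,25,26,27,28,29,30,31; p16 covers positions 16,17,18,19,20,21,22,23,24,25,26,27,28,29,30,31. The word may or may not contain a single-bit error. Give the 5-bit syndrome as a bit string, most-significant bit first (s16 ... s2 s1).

00000

s1: b1⊕b3⊕b5⊕b7⊕b9⊕b11⊕b13⊕b15⊕b17⊕b19⊕b21⊕b23⊕b25⊕b27⊕b29⊕b31 = 0⊕1⊕1⊕0⊕1⊕0⊕0⊕0⊕1⊕0⊕1⊕0⊕1⊕1⊕0⊕1 = 0
s2: b2⊕b3⊕b6⊕b7⊕b10⊕b11⊕b14⊕b15⊕b18⊕b19⊕b22⊕b23⊕b26⊕b27⊕b30⊕b31 = 1⊕1⊕1⊕0⊕0⊕0⊕0⊕0⊕1⊕0⊕1⊕0⊕0⊕1⊕1⊕1 = 0
s4: b4⊕b5⊕b6⊕b7⊕b12⊕b13⊕b14⊕b15⊕b20⊕b21⊕b22⊕b23⊕b28⊕b29⊕b30⊕b31 = 0⊕1⊕1⊕0⊕1⊕0⊕0⊕0⊕0⊕1⊕1⊕0⊕1⊕0⊕1⊕1 = 0
s8: b8⊕b9⊕b10⊕b11⊕b12⊕b13⊕b14⊕b15⊕b24⊕b25⊕b26⊕b27⊕b28⊕b29⊕b30⊕b31 = 1⊕1⊕0⊕0⊕1⊕0⊕0⊕0⊕0⊕1⊕0⊕1⊕1⊕0⊕1⊕1 = 0
s16: b16⊕b17⊕b18⊕b19⊕b20⊕b21⊕b22⊕b23⊕b24⊕b25⊕b26⊕b27⊕b28⊕b29⊕b30⊕b31 = 1⊕1⊕1⊕0⊕0⊕1⊕1⊕0⊕0⊕1⊕0⊕1⊕1⊕0⊕1⊕1 = 0
Syndrome (s16...s1) = 00000 → position 0 (no error).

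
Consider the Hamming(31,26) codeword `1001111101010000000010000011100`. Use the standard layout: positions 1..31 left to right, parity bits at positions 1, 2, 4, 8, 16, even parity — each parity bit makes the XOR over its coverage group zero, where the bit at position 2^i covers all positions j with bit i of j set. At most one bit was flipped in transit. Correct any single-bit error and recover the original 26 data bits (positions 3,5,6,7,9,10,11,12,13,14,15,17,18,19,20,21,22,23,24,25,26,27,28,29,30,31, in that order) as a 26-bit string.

01110101000000010000011100

s1: b1⊕b3⊕b5⊕b7⊕b9⊕b11⊕b13⊕b15⊕b17⊕b19⊕b21⊕b23⊕b25⊕b27⊕b29⊕b31 = 1⊕0⊕1⊕1⊕0⊕0⊕0⊕0⊕0⊕0⊕1⊕0⊕0⊕1⊕1⊕0 = 0
s2: b2⊕b3⊕b6⊕b7⊕b10⊕b11⊕b14⊕b15⊕b18⊕b19⊕b22⊕b23⊕b26⊕b27⊕b30⊕b31 = 0⊕0⊕1⊕1⊕1⊕0⊕0⊕0⊕0⊕0⊕0⊕0⊕0⊕1⊕0⊕0 = 0
s4: b4⊕b5⊕b6⊕b7⊕b12⊕b13⊕b14⊕b15⊕b20⊕b21⊕b22⊕b23⊕b28⊕b29⊕b30⊕b31 = 1⊕1⊕1⊕1⊕1⊕0⊕0⊕0⊕0⊕1⊕0⊕0⊕1⊕1⊕0⊕0 = 0
s8: b8⊕b9⊕b10⊕b11⊕b12⊕b13⊕b14⊕b15⊕b24⊕b25⊕b26⊕b27⊕b28⊕b29⊕b30⊕b31 = 1⊕0⊕1⊕0⊕1⊕0⊕0⊕0⊕0⊕0⊕0⊕1⊕1⊕1⊕0⊕0 = 0
s16: b16⊕b17⊕b18⊕b19⊕b20⊕b21⊕b22⊕b23⊕b24⊕b25⊕b26⊕b27⊕b28⊕b29⊕b30⊕b31 = 0⊕0⊕0⊕0⊕0⊕1⊕0⊕0⊕0⊕0⊕0⊕1⊕1⊕1⊕0⊕0 = 0
Syndrome (s16...s1) = 00000 → position 0 (no error).
No correction needed.
Data bits at positions 3,5,6,7,9,10,11,12,13,14,15,17,18,19,20,21,22,23,24,25,26,27,28,29,30,31: 01110101000000010000011100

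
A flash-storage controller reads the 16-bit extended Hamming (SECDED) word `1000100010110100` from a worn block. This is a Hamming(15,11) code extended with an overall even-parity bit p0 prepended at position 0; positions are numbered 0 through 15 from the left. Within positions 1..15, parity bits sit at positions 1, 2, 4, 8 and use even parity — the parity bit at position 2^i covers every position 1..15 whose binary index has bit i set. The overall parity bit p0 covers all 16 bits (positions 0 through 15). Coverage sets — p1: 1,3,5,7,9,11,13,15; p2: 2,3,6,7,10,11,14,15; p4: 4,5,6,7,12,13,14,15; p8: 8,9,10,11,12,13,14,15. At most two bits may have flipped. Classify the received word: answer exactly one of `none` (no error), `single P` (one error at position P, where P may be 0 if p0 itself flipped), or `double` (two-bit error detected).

s1: b1⊕b3⊕b5⊕b7⊕b9⊕b11⊕b13⊕b15 = 0⊕0⊕0⊕0⊕0⊕1⊕1⊕0 = 0
s2: b2⊕b3⊕b6⊕b7⊕b10⊕b11⊕b14⊕b15 = 0⊕0⊕0⊕0⊕1⊕1⊕0⊕0 = 0
s4: b4⊕b5⊕b6⊕b7⊕b12⊕b13⊕b14⊕b15 = 1⊕0⊕0⊕0⊕0⊕1⊕0⊕0 = 0
s8: b8⊕b9⊕b10⊕b11⊕b12⊕b13⊕b14⊕b15 = 1⊕0⊕1⊕1⊕0⊕1⊕0⊕0 = 0
Syndrome (s8...s1) = 0000 → position 0 (no error).
Overall parity (XOR of all 16 bits, including p0): 1⊕0⊕0⊕0⊕1⊕0⊕0⊕0⊕1⊕0⊕1⊕1⊕0⊕1⊕0⊕0 = 0
Overall=0, syndrome position=0 → no error.

none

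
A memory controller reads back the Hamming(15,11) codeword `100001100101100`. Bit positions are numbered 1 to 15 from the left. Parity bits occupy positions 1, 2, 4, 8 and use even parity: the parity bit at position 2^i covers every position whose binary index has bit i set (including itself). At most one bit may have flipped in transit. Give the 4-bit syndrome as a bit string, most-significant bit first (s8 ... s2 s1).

1011

s1: b1⊕b3⊕b5⊕b7⊕b9⊕b11⊕b13⊕b15 = 1⊕0⊕0⊕1⊕0⊕0⊕1⊕0 = 1
s2: b2⊕b3⊕b6⊕b7⊕b10⊕b11⊕b14⊕b15 = 0⊕0⊕1⊕1⊕1⊕0⊕0⊕0 = 1
s4: b4⊕b5⊕b6⊕b7⊕b12⊕b13⊕b14⊕b15 = 0⊕0⊕1⊕1⊕1⊕1⊕0⊕0 = 0
s8: b8⊕b9⊕b10⊕b11⊕b12⊕b13⊕b14⊕b15 = 0⊕0⊕1⊕0⊕1⊕1⊕0⊕0 = 1
Syndrome (s8...s1) = 1011 → position 11.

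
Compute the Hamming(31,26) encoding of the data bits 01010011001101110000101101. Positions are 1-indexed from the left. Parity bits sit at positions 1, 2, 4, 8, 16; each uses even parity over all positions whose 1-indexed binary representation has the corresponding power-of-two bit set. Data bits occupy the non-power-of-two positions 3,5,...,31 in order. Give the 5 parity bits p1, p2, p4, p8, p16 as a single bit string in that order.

Place data bits at non-power-of-two positions: b3=0, b5=1, b6=0, b7=1, b9=0, b10=0, b11=1, b12=1, b13=0, b14=0, b15=1, b17=1, b18=0, b19=1, b20=1, b21=1, b22=0, b23=0, b24=0, b25=0, b26=1, b27=0, b28=1, b29=1, b30=0, b31=1.
p1 = XOR of data positions {3,5,7,9,11,13,15,17,19,21,23,25,27,29,31} = 0⊕1⊕1⊕0⊕1⊕0⊕1⊕1⊕1⊕1⊕0⊕0⊕0⊕1⊕1 = 1
p2 = XOR of data positions {3,6,7,10,11,14,15,18,19,22,23,26,27,30,31} = 0⊕0⊕1⊕0⊕1⊕0⊕1⊕0⊕1⊕0⊕0⊕1⊕0⊕0⊕1 = 0
p4 = XOR of data positions {5,6,7,12,13,14,15,20,21,22,23,28,29,30,31} = 1⊕0⊕1⊕1⊕0⊕0⊕1⊕1⊕1⊕0⊕0⊕1⊕1⊕0⊕1 = 1
p8 = XOR of data positions {9,10,11,12,13,14,15,24,25,26,27,28,29,30,31} = 0⊕0⊕1⊕1⊕0⊕0⊕1⊕0⊕0⊕1⊕0⊕1⊕1⊕0⊕1 = 1
p16 = XOR of data positions {17,18,19,20,21,22,23,24,25,26,27,28,29,30,31} = 1⊕0⊕1⊕1⊕1⊕0⊕0⊕0⊕0⊕1⊕0⊕1⊕1⊕0⊕1 = 0
Parity bits p1,p2,p4,p8,p16 = 10110

10110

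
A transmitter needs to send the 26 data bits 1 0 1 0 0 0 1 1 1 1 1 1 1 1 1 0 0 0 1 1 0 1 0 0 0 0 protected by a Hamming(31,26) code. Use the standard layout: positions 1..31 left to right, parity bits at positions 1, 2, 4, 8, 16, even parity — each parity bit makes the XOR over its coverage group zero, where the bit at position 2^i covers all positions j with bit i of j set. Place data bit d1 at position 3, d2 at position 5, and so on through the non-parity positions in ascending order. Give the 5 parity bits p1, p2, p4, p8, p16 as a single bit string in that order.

00001

Place data bits at non-power-of-two positions: b3=1, b5=0, b6=1, b7=0, b9=0, b10=0, b11=1, b12=1, b13=1, b14=1, b15=1, b17=1, b18=1, b19=1, b20=1, b21=0, b22=0, b23=0, b24=1, b25=1, b26=0, b27=1, b28=0, b29=0, b30=0, b31=0.
p1 = XOR of data positions {3,5,7,9,11,13,15,17,19,21,23,25,27,29,31} = 1⊕0⊕0⊕0⊕1⊕1⊕1⊕1⊕1⊕0⊕0⊕1⊕1⊕0⊕0 = 0
p2 = XOR of data positions {3,6,7,10,11,14,15,18,19,22,23,26,27,30,31} = 1⊕1⊕0⊕0⊕1⊕1⊕1⊕1⊕1⊕0⊕0⊕0⊕1⊕0⊕0 = 0
p4 = XOR of data positions {5,6,7,12,13,14,15,20,21,22,23,28,29,30,31} = 0⊕1⊕0⊕1⊕1⊕1⊕1⊕1⊕0⊕0⊕0⊕0⊕0⊕0⊕0 = 0
p8 = XOR of data positions {9,10,11,12,13,14,15,24,25,26,27,28,29,30,31} = 0⊕0⊕1⊕1⊕1⊕1⊕1⊕1⊕1⊕0⊕1⊕0⊕0⊕0⊕0 = 0
p16 = XOR of data positions {17,18,19,20,21,22,23,24,25,26,27,28,29,30,31} = 1⊕1⊕1⊕1⊕0⊕0⊕0⊕1⊕1⊕0⊕1⊕0⊕0⊕0⊕0 = 1
Parity bits p1,p2,p4,p8,p16 = 00001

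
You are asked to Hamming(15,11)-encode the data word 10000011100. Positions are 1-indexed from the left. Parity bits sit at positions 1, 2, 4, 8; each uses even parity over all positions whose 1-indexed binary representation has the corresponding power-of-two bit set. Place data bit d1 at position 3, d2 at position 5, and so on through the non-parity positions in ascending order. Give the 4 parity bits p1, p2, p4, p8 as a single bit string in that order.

1001

Place data bits at non-power-of-two positions: b3=1, b5=0, b6=0, b7=0, b9=0, b10=0, b11=1, b12=1, b13=1, b14=0, b15=0.
p1 = XOR of data positions {3,5,7,9,11,13,15} = 1⊕0⊕0⊕0⊕1⊕1⊕0 = 1
p2 = XOR of data positions {3,6,7,10,11,14,15} = 1⊕0⊕0⊕0⊕1⊕0⊕0 = 0
p4 = XOR of data positions {5,6,7,12,13,14,15} = 0⊕0⊕0⊕1⊕1⊕0⊕0 = 0
p8 = XOR of data positions {9,10,11,12,13,14,15} = 0⊕0⊕1⊕1⊕1⊕0⊕0 = 1
Parity bits p1,p2,p4,p8 = 1001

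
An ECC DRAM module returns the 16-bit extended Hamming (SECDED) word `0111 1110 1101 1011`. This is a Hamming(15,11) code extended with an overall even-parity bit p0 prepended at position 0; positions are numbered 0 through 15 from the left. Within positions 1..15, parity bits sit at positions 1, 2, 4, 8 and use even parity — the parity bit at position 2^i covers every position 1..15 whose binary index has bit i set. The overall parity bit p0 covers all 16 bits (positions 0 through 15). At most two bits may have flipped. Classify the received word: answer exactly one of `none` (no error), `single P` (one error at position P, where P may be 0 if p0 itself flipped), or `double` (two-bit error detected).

none

s1: b1⊕b3⊕b5⊕b7⊕b9⊕b11⊕b13⊕b15 = 1⊕1⊕1⊕0⊕1⊕1⊕0⊕1 = 0
s2: b2⊕b3⊕b6⊕b7⊕b10⊕b11⊕b14⊕b15 = 1⊕1⊕1⊕0⊕0⊕1⊕1⊕1 = 0
s4: b4⊕b5⊕b6⊕b7⊕b12⊕b13⊕b14⊕b15 = 1⊕1⊕1⊕0⊕1⊕0⊕1⊕1 = 0
s8: b8⊕b9⊕b10⊕b11⊕b12⊕b13⊕b14⊕b15 = 1⊕1⊕0⊕1⊕1⊕0⊕1⊕1 = 0
Syndrome (s8...s1) = 0000 → position 0 (no error).
Overall parity (XOR of all 16 bits, including p0): 0⊕1⊕1⊕1⊕1⊕1⊕1⊕0⊕1⊕1⊕0⊕1⊕1⊕0⊕1⊕1 = 0
Overall=0, syndrome position=0 → no error.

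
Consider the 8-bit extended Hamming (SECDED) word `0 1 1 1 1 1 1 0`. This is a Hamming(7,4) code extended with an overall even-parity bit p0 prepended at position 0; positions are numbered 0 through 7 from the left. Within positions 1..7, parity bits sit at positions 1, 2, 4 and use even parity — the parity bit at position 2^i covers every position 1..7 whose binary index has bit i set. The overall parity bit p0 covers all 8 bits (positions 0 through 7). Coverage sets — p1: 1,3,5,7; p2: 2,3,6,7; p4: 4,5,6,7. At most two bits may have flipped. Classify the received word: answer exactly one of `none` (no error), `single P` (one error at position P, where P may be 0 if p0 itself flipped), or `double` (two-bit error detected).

s1: b1⊕b3⊕b5⊕b7 = 1⊕1⊕1⊕0 = 1
s2: b2⊕b3⊕b6⊕b7 = 1⊕1⊕1⊕0 = 1
s4: b4⊕b5⊕b6⊕b7 = 1⊕1⊕1⊕0 = 1
Syndrome (s4...s1) = 111 → position 7.
Overall parity (XOR of all 8 bits, including p0): 0⊕1⊕1⊕1⊕1⊕1⊕1⊕0 = 0
Overall=0, syndrome position=7 → double-bit error detected (uncorrectable).

double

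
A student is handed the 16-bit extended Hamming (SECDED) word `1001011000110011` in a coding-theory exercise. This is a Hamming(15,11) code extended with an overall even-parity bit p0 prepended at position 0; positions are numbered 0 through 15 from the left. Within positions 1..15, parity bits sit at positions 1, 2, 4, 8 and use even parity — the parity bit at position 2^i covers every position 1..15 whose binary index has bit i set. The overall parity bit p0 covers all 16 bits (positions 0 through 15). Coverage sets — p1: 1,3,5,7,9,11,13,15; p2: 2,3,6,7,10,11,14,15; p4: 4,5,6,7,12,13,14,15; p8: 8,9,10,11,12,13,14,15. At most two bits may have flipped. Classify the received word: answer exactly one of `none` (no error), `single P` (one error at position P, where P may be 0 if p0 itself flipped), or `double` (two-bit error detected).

none

s1: b1⊕b3⊕b5⊕b7⊕b9⊕b11⊕b13⊕b15 = 0⊕1⊕1⊕0⊕0⊕1⊕0⊕1 = 0
s2: b2⊕b3⊕b6⊕b7⊕b10⊕b11⊕b14⊕b15 = 0⊕1⊕1⊕0⊕1⊕1⊕1⊕1 = 0
s4: b4⊕b5⊕b6⊕b7⊕b12⊕b13⊕b14⊕b15 = 0⊕1⊕1⊕0⊕0⊕0⊕1⊕1 = 0
s8: b8⊕b9⊕b10⊕b11⊕b12⊕b13⊕b14⊕b15 = 0⊕0⊕1⊕1⊕0⊕0⊕1⊕1 = 0
Syndrome (s8...s1) = 0000 → position 0 (no error).
Overall parity (XOR of all 16 bits, including p0): 1⊕0⊕0⊕1⊕0⊕1⊕1⊕0⊕0⊕0⊕1⊕1⊕0⊕0⊕1⊕1 = 0
Overall=0, syndrome position=0 → no error.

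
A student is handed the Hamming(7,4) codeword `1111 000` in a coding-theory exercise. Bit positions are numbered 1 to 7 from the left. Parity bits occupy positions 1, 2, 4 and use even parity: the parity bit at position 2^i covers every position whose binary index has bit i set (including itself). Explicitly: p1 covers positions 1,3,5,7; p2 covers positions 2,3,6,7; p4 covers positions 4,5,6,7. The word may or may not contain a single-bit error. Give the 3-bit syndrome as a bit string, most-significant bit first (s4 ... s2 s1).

100

s1: b1⊕b3⊕b5⊕b7 = 1⊕1⊕0⊕0 = 0
s2: b2⊕b3⊕b6⊕b7 = 1⊕1⊕0⊕0 = 0
s4: b4⊕b5⊕b6⊕b7 = 1⊕0⊕0⊕0 = 1
Syndrome (s4...s1) = 100 → position 4.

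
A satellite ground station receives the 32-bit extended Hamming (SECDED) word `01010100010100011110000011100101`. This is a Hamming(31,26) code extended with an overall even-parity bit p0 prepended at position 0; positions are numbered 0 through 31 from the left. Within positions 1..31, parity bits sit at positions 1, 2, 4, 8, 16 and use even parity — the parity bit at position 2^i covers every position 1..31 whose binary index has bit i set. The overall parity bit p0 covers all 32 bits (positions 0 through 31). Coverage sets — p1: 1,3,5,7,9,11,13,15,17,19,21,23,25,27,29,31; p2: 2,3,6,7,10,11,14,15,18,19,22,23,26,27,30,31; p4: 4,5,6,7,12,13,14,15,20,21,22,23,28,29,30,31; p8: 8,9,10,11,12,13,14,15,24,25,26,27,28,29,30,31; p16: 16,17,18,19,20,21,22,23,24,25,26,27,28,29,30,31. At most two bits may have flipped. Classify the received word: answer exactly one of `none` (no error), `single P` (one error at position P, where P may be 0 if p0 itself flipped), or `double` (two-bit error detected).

s1: b1⊕b3⊕b5⊕b7⊕b9⊕b11⊕b13⊕b15⊕b17⊕b19⊕b21⊕b23⊕b25⊕b27⊕b29⊕b31 = 1⊕1⊕1⊕0⊕1⊕1⊕0⊕1⊕1⊕0⊕0⊕0⊕1⊕0⊕1⊕1 = 0
s2: b2⊕b3⊕b6⊕b7⊕b10⊕b11⊕b14⊕b15⊕b18⊕b19⊕b22⊕b23⊕b26⊕b27⊕b30⊕b31 = 0⊕1⊕0⊕0⊕0⊕1⊕0⊕1⊕1⊕0⊕0⊕0⊕1⊕0⊕0⊕1 = 0
s4: b4⊕b5⊕b6⊕b7⊕b12⊕b13⊕b14⊕b15⊕b20⊕b21⊕b22⊕b23⊕b28⊕b29⊕b30⊕b31 = 0⊕1⊕0⊕0⊕0⊕0⊕0⊕1⊕0⊕0⊕0⊕0⊕0⊕1⊕0⊕1 = 0
s8: b8⊕b9⊕b10⊕b11⊕b12⊕b13⊕b14⊕b15⊕b24⊕b25⊕b26⊕b27⊕b28⊕b29⊕b30⊕b31 = 0⊕1⊕0⊕1⊕0⊕0⊕0⊕1⊕1⊕1⊕1⊕0⊕0⊕1⊕0⊕1 = 0
s16: b16⊕b17⊕b18⊕b19⊕b20⊕b21⊕b22⊕b23⊕b24⊕b25⊕b26⊕b27⊕b28⊕b29⊕b30⊕b31 = 1⊕1⊕1⊕0⊕0⊕0⊕0⊕0⊕1⊕1⊕1⊕0⊕0⊕1⊕0⊕1 = 0
Syndrome (s16...s1) = 00000 → position 0 (no error).
Overall parity (XOR of all 32 bits, including p0): 0⊕1⊕0⊕1⊕0⊕1⊕0⊕0⊕0⊕1⊕0⊕1⊕0⊕0⊕0⊕1⊕1⊕1⊕1⊕0⊕0⊕0⊕0⊕0⊕1⊕1⊕1⊕0⊕0⊕1⊕0⊕1 = 0
Overall=0, syndrome position=0 → no error.

none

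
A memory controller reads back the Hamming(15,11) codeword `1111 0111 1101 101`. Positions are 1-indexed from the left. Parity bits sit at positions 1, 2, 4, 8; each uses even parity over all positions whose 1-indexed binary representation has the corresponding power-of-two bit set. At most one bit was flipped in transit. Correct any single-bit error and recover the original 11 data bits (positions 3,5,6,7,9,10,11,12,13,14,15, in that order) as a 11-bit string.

s1: b1⊕b3⊕b5⊕b7⊕b9⊕b11⊕b13⊕b15 = 1⊕1⊕0⊕1⊕1⊕0⊕1⊕1 = 0
s2: b2⊕b3⊕b6⊕b7⊕b10⊕b11⊕b14⊕b15 = 1⊕1⊕1⊕1⊕1⊕0⊕0⊕1 = 0
s4: b4⊕b5⊕b6⊕b7⊕b12⊕b13⊕b14⊕b15 = 1⊕0⊕1⊕1⊕1⊕1⊕0⊕1 = 0
s8: b8⊕b9⊕b10⊕b11⊕b12⊕b13⊕b14⊕b15 = 1⊕1⊕1⊕0⊕1⊕1⊕0⊕1 = 0
Syndrome (s8...s1) = 0000 → position 0 (no error).
No correction needed.
Data bits at positions 3,5,6,7,9,10,11,12,13,14,15: 10111101101

10111101101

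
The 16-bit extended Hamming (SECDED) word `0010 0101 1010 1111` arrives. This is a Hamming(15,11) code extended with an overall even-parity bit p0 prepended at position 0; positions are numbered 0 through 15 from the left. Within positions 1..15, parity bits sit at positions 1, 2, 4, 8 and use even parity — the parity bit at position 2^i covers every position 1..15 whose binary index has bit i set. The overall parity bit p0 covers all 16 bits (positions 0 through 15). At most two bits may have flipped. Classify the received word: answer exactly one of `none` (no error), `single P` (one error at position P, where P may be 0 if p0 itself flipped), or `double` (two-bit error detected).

single 2

s1: b1⊕b3⊕b5⊕b7⊕b9⊕b11⊕b13⊕b15 = 0⊕0⊕1⊕1⊕0⊕0⊕1⊕1 = 0
s2: b2⊕b3⊕b6⊕b7⊕b10⊕b11⊕b14⊕b15 = 1⊕0⊕0⊕1⊕1⊕0⊕1⊕1 = 1
s4: b4⊕b5⊕b6⊕b7⊕b12⊕b13⊕b14⊕b15 = 0⊕1⊕0⊕1⊕1⊕1⊕1⊕1 = 0
s8: b8⊕b9⊕b10⊕b11⊕b12⊕b13⊕b14⊕b15 = 1⊕0⊕1⊕0⊕1⊕1⊕1⊕1 = 0
Syndrome (s8...s1) = 0010 → position 2.
Overall parity (XOR of all 16 bits, including p0): 0⊕0⊕1⊕0⊕0⊕1⊕0⊕1⊕1⊕0⊕1⊕0⊕1⊕1⊕1⊕1 = 1
Overall=1, syndrome position=2 → single-bit error at position 2.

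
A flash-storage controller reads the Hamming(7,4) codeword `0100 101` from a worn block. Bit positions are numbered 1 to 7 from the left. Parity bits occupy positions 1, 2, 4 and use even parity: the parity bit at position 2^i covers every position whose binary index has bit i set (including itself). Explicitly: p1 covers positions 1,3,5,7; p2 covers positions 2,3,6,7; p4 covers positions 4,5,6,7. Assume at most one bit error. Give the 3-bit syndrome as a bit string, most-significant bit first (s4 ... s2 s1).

000

s1: b1⊕b3⊕b5⊕b7 = 0⊕0⊕1⊕1 = 0
s2: b2⊕b3⊕b6⊕b7 = 1⊕0⊕0⊕1 = 0
s4: b4⊕b5⊕b6⊕b7 = 0⊕1⊕0⊕1 = 0
Syndrome (s4...s1) = 000 → position 0 (no error).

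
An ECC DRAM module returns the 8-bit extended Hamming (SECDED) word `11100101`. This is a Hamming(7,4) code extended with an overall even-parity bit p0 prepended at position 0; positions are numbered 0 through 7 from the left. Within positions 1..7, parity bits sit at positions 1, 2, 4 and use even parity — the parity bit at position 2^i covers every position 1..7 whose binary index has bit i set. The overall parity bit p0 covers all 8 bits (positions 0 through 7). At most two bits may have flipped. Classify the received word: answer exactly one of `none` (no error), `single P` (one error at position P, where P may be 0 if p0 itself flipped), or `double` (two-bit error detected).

s1: b1⊕b3⊕b5⊕b7 = 1⊕0⊕1⊕1 = 1
s2: b2⊕b3⊕b6⊕b7 = 1⊕0⊕0⊕1 = 0
s4: b4⊕b5⊕b6⊕b7 = 0⊕1⊕0⊕1 = 0
Syndrome (s4...s1) = 001 → position 1.
Overall parity (XOR of all 8 bits, including p0): 1⊕1⊕1⊕0⊕0⊕1⊕0⊕1 = 1
Overall=1, syndrome position=1 → single-bit error at position 1.

single 1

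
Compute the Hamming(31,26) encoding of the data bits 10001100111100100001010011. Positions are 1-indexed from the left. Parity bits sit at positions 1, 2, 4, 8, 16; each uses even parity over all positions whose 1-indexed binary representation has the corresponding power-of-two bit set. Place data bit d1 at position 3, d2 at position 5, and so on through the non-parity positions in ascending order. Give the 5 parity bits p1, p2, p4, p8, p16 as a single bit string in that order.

Place data bits at non-power-of-two positions: b3=1, b5=0, b6=0, b7=0, b9=1, b10=1, b11=0, b12=0, b13=1, b14=1, b15=1, b17=1, b18=0, b19=0, b20=1, b21=0, b22=0, b23=0, b24=0, b25=1, b26=0, b27=1, b28=0, b29=0, b30=1, b31=1.
p1 = XOR of data positions {3,5,7,9,11,13,15,17,19,21,23,25,27,29,31} = 1⊕0⊕0⊕1⊕0⊕1⊕1⊕1⊕0⊕0⊕0⊕1⊕1⊕0⊕1 = 0
p2 = XOR of data positions {3,6,7,10,11,14,15,18,19,22,23,26,27,30,31} = 1⊕0⊕0⊕1⊕0⊕1⊕1⊕0⊕0⊕0⊕0⊕0⊕1⊕1⊕1 = 1
p4 = XOR of data positions {5,6,7,12,13,14,15,20,21,22,23,28,29,30,31} = 0⊕0⊕0⊕0⊕1⊕1⊕1⊕1⊕0⊕0⊕0⊕0⊕0⊕1⊕1 = 0
p8 = XOR of data positions {9,10,11,12,13,14,15,24,25,26,27,28,29,30,31} = 1⊕1⊕0⊕0⊕1⊕1⊕1⊕0⊕1⊕0⊕1⊕0⊕0⊕1⊕1 = 1
p16 = XOR of data positions {17,18,19,20,21,22,23,24,25,26,27,28,29,30,31} = 1⊕0⊕0⊕1⊕0⊕0⊕0⊕0⊕1⊕0⊕1⊕0⊕0⊕1⊕1 = 0
Parity bits p1,p2,p4,p8,p16 = 01010

01010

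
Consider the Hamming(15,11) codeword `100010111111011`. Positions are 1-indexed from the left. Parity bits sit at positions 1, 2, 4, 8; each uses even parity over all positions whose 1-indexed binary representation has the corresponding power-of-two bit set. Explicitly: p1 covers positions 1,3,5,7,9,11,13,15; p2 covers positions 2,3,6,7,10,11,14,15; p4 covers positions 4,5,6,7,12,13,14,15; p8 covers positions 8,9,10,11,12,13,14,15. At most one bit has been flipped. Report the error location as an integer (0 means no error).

s1: b1⊕b3⊕b5⊕b7⊕b9⊕b11⊕b13⊕b15 = 1⊕0⊕1⊕1⊕1⊕1⊕0⊕1 = 0
s2: b2⊕b3⊕b6⊕b7⊕b10⊕b11⊕b14⊕b15 = 0⊕0⊕0⊕1⊕1⊕1⊕1⊕1 = 1
s4: b4⊕b5⊕b6⊕b7⊕b12⊕b13⊕b14⊕b15 = 0⊕1⊕0⊕1⊕1⊕0⊕1⊕1 = 1
s8: b8⊕b9⊕b10⊕b11⊕b12⊕b13⊕b14⊕b15 = 1⊕1⊕1⊕1⊕1⊕0⊕1⊕1 = 1
Syndrome (s8...s1) = 1110 → position 14.

14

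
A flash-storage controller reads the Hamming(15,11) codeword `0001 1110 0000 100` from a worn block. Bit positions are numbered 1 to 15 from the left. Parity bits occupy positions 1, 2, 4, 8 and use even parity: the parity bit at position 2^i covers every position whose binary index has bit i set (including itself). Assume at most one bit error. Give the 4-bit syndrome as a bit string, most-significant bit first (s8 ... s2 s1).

s1: b1⊕b3⊕b5⊕b7⊕b9⊕b11⊕b13⊕b15 = 0⊕0⊕1⊕1⊕0⊕0⊕1⊕0 = 1
s2: b2⊕b3⊕b6⊕b7⊕b10⊕b11⊕b14⊕b15 = 0⊕0⊕1⊕1⊕0⊕0⊕0⊕0 = 0
s4: b4⊕b5⊕b6⊕b7⊕b12⊕b13⊕b14⊕b15 = 1⊕1⊕1⊕1⊕0⊕1⊕0⊕0 = 1
s8: b8⊕b9⊕b10⊕b11⊕b12⊕b13⊕b14⊕b15 = 0⊕0⊕0⊕0⊕0⊕1⊕0⊕0 = 1
Syndrome (s8...s1) = 1101 → position 13.

1101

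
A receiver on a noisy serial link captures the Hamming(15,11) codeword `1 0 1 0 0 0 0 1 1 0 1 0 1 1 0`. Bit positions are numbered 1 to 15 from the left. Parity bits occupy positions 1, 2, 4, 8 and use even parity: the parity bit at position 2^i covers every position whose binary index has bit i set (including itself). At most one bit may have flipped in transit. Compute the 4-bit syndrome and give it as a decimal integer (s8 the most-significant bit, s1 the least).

s1: b1⊕b3⊕b5⊕b7⊕b9⊕b11⊕b13⊕b15 = 1⊕1⊕0⊕0⊕1⊕1⊕1⊕0 = 1
s2: b2⊕b3⊕b6⊕b7⊕b10⊕b11⊕b14⊕b15 = 0⊕1⊕0⊕0⊕0⊕1⊕1⊕0 = 1
s4: b4⊕b5⊕b6⊕b7⊕b12⊕b13⊕b14⊕b15 = 0⊕0⊕0⊕0⊕0⊕1⊕1⊕0 = 0
s8: b8⊕b9⊕b10⊕b11⊕b12⊕b13⊕b14⊕b15 = 1⊕1⊕0⊕1⊕0⊕1⊕1⊕0 = 1
Syndrome (s8...s1) = 1011 → position 11.

11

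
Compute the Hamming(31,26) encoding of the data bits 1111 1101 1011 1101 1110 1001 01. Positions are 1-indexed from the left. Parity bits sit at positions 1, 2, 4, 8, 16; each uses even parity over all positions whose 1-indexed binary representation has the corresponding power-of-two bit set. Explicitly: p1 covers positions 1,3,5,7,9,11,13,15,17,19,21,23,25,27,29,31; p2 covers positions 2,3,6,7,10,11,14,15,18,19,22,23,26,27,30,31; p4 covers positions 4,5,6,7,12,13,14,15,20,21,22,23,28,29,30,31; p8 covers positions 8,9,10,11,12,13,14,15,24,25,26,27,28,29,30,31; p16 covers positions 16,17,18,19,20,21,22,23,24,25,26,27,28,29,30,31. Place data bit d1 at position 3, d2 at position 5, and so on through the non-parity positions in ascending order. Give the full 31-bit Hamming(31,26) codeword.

0111111111011010111011110100101

Place data bits at non-power-of-two positions: b3=1, b5=1, b6=1, b7=1, b9=1, b10=1, b11=0, b12=1, b13=1, b14=0, b15=1, b17=1, b18=1, b19=1, b20=0, b21=1, b22=1, b23=1, b24=1, b25=0, b26=1, b27=0, b28=0, b29=1, b30=0, b31=1.
p1 = XOR of data positions {3,5,7,9,11,13,15,17,19,21,23,25,27,29,31} = 1⊕1⊕1⊕1⊕0⊕1⊕1⊕1⊕1⊕1⊕1⊕0⊕0⊕1⊕1 = 0
p2 = XOR of data positions {3,6,7,10,11,14,15,18,19,22,23,26,27,30,31} = 1⊕1⊕1⊕1⊕0⊕0⊕1⊕1⊕1⊕1⊕1⊕1⊕0⊕0⊕1 = 1
p4 = XOR of data positions {5,6,7,12,13,14,15,20,21,22,23,28,29,30,31} = 1⊕1⊕1⊕1⊕1⊕0⊕1⊕0⊕1⊕1⊕1⊕0⊕1⊕0⊕1 = 1
p8 = XOR of data positions {9,10,11,12,13,14,15,24,25,26,27,28,29,30,31} = 1⊕1⊕0⊕1⊕1⊕0⊕1⊕1⊕0⊕1⊕0⊕0⊕1⊕0⊕1 = 1
p16 = XOR of data positions {17,18,19,20,21,22,23,24,25,26,27,28,29,30,31} = 1⊕1⊕1⊕0⊕1⊕1⊕1⊕1⊕0⊕1⊕0⊕0⊕1⊕0⊕1 = 0
Codeword b1..b31 = 0111111111011010111011110100101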